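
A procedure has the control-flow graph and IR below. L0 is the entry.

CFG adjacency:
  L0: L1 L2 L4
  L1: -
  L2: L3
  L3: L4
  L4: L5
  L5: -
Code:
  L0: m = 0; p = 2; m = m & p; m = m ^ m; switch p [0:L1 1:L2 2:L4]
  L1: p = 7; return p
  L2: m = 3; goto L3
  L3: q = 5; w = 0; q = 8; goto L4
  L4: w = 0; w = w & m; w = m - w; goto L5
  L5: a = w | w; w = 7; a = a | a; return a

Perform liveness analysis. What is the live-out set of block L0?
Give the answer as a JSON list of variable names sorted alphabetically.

Answer: ["m"]

Analysis:
Per-block:
  L0: {m,p} / ∅
  L1: {p} / ∅
  L2: {m} / ∅
  L3: {q,w} / ∅
  L4: {w} / {m}
  L5: {a,w} / {w}

Liveness:
  L0: in=∅ out={m}
  L1: in=∅ out=∅
  L2: in=∅ out={m}
  L3: in={m} out={m}
  L4: in={m} out={w}
  L5: in={w} out=∅

live-out(L0) = ["m"]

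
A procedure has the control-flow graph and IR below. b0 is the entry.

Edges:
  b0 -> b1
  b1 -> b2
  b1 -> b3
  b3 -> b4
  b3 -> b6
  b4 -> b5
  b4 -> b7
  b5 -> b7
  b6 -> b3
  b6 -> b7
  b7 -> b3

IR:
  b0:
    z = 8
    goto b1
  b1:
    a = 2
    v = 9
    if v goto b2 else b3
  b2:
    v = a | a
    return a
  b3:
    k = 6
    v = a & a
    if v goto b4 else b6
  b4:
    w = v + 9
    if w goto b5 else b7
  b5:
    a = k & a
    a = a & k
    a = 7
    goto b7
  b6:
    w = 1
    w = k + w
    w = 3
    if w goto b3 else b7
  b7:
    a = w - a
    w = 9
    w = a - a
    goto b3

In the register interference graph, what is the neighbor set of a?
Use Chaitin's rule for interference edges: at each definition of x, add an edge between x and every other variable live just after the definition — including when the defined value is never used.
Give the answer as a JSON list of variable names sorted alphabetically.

Answer: ["k", "v", "w"]

Working:
Per-block:
  b0: {z} / ∅
  b1: {a,v} / ∅
  b2: {v} / {a}
  b3: {k,v} / {a}
  b4: {w} / {v}
  b5: {a} / {a,k}
  b6: {w} / {k}
  b7: {a,w} / {a,w}

Backward fixpoint:
  b0 li=∅ lo=∅
  b1 li=∅ lo={a}
  b2 li={a} lo=∅
  b3 li={a} lo={a,k,v}
  b4 li={a,k,v} lo={a,k,w}
  b5 li={a,k,w} lo={a,w}
  b6 li={a,k} lo={a,w}
  b7 li={a,w} lo={a}

Conflict graph:
  a: {k,v,w}
  k: {a,v,w}
  v: {a,k}
  w: {a,k}
  z: ∅

N(a) = ["k", "v", "w"]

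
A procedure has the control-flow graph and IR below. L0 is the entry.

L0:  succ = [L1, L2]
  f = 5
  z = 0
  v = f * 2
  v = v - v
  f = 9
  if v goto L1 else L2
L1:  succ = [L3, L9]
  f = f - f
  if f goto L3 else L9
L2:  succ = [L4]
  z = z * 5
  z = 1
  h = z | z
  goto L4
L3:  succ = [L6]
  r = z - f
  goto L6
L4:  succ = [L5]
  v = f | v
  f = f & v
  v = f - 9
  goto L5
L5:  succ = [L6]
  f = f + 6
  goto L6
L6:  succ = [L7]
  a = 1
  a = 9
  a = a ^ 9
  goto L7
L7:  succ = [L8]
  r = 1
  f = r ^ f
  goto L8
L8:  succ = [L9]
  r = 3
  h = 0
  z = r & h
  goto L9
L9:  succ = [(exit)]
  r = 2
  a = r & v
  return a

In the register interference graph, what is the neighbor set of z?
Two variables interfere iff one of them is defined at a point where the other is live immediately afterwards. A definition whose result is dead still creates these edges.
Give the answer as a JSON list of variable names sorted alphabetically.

Answer: ["f", "v"]

Analysis:
Block summaries:
  L0: {f,v,z} / ∅
  L1: {f} / {f}
  L2: {h,z} / {z}
  L3: {r} / {f,z}
  L4: {f,v} / {f,v}
  L5: {f} / {f}
  L6: {a} / ∅
  L7: {f,r} / {f}
  L8: {h,r,z} / ∅
  L9: {a,r} / {v}

Liveness:
  L0 li=∅ lo={f,v,z}
  L1 li={f,v,z} lo={f,v,z}
  L2 li={f,v,z} lo={f,v}
  L3 li={f,v,z} lo={f,v}
  L4 li={f,v} lo={f,v}
  L5 li={f,v} lo={f,v}
  L6 li={f,v} lo={f,v}
  L7 li={f,v} lo={v}
  L8 li={v} lo={v}
  L9 li={v} lo=∅

Interfere edges:
  a: {f,v}
  f: {a,h,r,v,z}
  h: {f,r,v}
  r: {f,h,v}
  v: {a,f,h,r,z}
  z: {f,v}

N(z) = ["f", "v"]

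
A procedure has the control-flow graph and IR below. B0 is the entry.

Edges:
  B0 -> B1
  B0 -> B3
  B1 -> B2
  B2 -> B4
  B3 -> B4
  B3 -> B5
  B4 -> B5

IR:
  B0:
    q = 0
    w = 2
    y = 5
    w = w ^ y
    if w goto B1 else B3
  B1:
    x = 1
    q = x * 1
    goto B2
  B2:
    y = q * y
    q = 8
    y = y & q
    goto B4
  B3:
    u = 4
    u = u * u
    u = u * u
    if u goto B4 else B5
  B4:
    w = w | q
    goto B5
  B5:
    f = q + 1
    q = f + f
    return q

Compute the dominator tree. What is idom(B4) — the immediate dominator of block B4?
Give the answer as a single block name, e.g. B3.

Answer: B0

Derivation:
idom tree: B1←B0 B2←B1 B3←B0 B4←B0 B5←B0
Dom at joins:
  B4: preds {B2,B3}: {B0,B1,B2} ∩ {B0,B3} = {B0}; idom=B0
  B5: preds {B3,B4}: {B0,B3} ∩ {B0,B4} = {B0}; idom=B0

idom(B4) = B0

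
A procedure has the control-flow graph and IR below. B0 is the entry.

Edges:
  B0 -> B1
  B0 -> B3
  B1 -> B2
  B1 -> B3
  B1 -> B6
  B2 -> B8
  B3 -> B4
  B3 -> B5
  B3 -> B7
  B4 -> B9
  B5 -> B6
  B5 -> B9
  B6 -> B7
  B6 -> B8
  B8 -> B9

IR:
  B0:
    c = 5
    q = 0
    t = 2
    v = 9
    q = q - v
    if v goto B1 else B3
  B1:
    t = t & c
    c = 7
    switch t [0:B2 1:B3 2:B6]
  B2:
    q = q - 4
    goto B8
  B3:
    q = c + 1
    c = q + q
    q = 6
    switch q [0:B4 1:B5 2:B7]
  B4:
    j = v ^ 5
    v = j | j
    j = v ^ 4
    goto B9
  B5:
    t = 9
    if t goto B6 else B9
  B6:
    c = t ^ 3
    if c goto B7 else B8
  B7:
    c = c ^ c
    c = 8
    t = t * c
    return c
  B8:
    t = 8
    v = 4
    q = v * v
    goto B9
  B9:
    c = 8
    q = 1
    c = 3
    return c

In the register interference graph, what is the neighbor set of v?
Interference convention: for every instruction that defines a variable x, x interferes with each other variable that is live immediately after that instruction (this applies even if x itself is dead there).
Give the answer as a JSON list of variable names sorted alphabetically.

Per-block:
  B0: {c,q,t,v} / ∅
  B1: {c,t} / {c,t}
  B2: {q} / {q}
  B3: {c,q} / {c}
  B4: {j,v} / {v}
  B5: {t} / ∅
  B6: {c} / {t}
  B7: {c,t} / {c,t}
  B8: {q,t,v} / ∅
  B9: {c,q} / ∅

Backward fixpoint:
  B0 li=∅ lo={c,q,t,v}
  B1 li={c,q,t,v} lo={c,q,t,v}
  B2 li={q} lo=∅
  B3 li={c,t,v} lo={c,t,v}
  B4 li={v} lo=∅
  B5 li=∅ lo={t}
  B6 li={t} lo={c,t}
  B7 li={c,t} lo=∅
  B8 li=∅ lo=∅
  B9 li=∅ lo=∅

Conflict graph:
  c↔{q,t,v}
  j↔∅
  q↔{c,t,v}
  t↔{c,q,v}
  v↔{c,q,t}

N(v) = ["c", "q", "t"]

Answer: ["c", "q", "t"]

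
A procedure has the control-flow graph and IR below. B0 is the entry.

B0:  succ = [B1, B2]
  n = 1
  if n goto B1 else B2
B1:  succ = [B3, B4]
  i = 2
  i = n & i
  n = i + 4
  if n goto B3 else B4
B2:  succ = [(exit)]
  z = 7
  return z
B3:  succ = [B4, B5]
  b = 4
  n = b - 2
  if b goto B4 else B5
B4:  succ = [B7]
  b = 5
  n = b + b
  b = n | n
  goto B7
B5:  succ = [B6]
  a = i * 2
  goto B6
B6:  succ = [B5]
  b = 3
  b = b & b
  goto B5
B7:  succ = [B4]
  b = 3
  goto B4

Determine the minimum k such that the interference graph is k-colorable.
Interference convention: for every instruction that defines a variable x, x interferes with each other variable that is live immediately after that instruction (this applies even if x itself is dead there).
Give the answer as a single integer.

Answer: 3

Analysis:
Block summaries:
  B0: {n} / ∅
  B1: {i,n} / {n}
  B2: {z} / ∅
  B3: {b,n} / ∅
  B4: {b,n} / ∅
  B5: {a} / {i}
  B6: {b} / ∅
  B7: {b} / ∅

Liveness:
  B0: in=∅ out={n}
  B1: in={n} out={i}
  B2: in=∅ out=∅
  B3: in={i} out={i}
  B4: in=∅ out=∅
  B5: in={i} out={i}
  B6: in={i} out={i}
  B7: in=∅ out=∅

Interference:
  a: {i}
  b: {i,n}
  i: {a,b,n}
  n: {b,i}
  z: ∅

Chromatic number:
  lower bound: {b,i,n} mutually conflict ⇒ χ ≥ 3
  3-colouring: c0={i,z}  c1={a,b}  c2={n}
  χ = 3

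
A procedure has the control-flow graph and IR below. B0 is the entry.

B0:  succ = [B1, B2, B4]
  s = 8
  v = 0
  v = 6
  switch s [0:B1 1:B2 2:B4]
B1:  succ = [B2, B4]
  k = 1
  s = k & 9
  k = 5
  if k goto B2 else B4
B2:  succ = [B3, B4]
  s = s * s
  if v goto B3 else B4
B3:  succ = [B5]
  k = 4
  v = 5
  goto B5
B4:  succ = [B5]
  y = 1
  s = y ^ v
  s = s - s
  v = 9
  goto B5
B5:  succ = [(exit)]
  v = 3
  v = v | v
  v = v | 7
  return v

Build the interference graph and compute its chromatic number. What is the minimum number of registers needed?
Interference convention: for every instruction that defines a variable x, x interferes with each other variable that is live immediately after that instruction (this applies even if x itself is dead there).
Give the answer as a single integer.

Answer: 3

Derivation:
Per-block:
  B0: def={s,v} ue=∅
  B1: def={k,s} ue=∅
  B2: def={s} ue={s,v}
  B3: def={k,v} ue=∅
  B4: def={s,v,y} ue={v}
  B5: def={v} ue=∅

Live sets:
  B0 li=∅ lo={s,v}
  B1 li={v} lo={s,v}
  B2 li={s,v} lo={v}
  B3 li=∅ lo=∅
  B4 li={v} lo=∅
  B5 li=∅ lo=∅

Interfere edges:
  k: {s,v}
  s: {k,v}
  v: {k,s,y}
  y: {v}

Chromatic number:
  clique {k,s,v} ⇒ need ≥ 3
  assign k→c1 s→c2 v→c0 y→c1 — no edge inside a register ⇒ χ ≤ 3
  χ = 3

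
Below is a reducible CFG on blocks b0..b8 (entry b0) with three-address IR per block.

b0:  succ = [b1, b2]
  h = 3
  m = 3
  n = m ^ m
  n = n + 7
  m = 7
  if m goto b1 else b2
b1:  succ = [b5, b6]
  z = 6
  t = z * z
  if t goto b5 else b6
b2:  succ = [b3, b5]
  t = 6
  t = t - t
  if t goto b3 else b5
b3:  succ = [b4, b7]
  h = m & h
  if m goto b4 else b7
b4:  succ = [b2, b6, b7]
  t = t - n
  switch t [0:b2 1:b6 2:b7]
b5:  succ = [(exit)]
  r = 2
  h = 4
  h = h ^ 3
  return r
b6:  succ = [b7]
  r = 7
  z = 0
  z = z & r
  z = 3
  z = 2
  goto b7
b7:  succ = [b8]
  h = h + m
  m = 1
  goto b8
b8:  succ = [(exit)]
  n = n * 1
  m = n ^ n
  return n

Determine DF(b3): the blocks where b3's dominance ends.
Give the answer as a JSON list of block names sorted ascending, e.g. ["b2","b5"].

idom tree: b1←b0 b2←b0 b3←b2 b4←b3 b5←b0 b6←b0 b7←b0 b8←b7
Join-block Dom:
  b2: preds {b0,b4}: {b0} ∩ {b0,b2,b3,b4} = {b0}; idom=b0
  b5: preds {b1,b2}: {b0,b1} ∩ {b0,b2} = {b0}; idom=b0
  b6: preds {b1,b4}: {b0,b1} ∩ {b0,b2,b3,b4} = {b0}; idom=b0
  b7: preds {b3,b4,b6}: {b0,b2,b3} ∩ {b0,b2,b3,b4} ∩ {b0,b6} = {b0}; idom=b0

DF walk-up:
  b2←b0: walk · to b0
  b2←b4: walk b4→b3→b2 to b0
  b5←b1: walk b1 to b0
  b5←b2: walk b2 to b0
  b6←b1: walk b1 to b0
  b6←b4: walk b4→b3→b2 to b0
  b7←b3: walk b3→b2 to b0
  b7←b4: walk b4→b3→b2 to b0
  b7←b6: walk b6 to b0
  DF(b0)=∅
  DF(b1)={b5,b6}
  DF(b2)={b2,b5,b6,b7}
  DF(b3)={b2,b6,b7}
  DF(b4)={b2,b6,b7}
  DF(b5)=∅
  DF(b6)={b7}
  DF(b7)=∅
  DF(b8)=∅

DF(b3) = ["b2", "b6", "b7"]

Answer: ["b2", "b6", "b7"]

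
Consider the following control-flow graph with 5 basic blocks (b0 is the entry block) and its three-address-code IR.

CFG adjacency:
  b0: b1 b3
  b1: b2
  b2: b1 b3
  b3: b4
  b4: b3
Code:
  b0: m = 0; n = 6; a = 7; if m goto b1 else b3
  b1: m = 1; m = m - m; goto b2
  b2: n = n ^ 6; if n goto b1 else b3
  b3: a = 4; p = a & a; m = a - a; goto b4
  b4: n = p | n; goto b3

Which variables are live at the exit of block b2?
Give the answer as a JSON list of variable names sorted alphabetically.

Per-block:
  b0 def {a,m,n} use ∅
  b1 def {m} use ∅
  b2 def {n} use {n}
  b3 def {a,m,p} use ∅
  b4 def {n} use {n,p}

Live sets:
  b0: in=∅ out={n}
  b1: in={n} out={n}
  b2: in={n} out={n}
  b3: in={n} out={n,p}
  b4: in={n,p} out={n}

live-out(b2) = ["n"]

Answer: ["n"]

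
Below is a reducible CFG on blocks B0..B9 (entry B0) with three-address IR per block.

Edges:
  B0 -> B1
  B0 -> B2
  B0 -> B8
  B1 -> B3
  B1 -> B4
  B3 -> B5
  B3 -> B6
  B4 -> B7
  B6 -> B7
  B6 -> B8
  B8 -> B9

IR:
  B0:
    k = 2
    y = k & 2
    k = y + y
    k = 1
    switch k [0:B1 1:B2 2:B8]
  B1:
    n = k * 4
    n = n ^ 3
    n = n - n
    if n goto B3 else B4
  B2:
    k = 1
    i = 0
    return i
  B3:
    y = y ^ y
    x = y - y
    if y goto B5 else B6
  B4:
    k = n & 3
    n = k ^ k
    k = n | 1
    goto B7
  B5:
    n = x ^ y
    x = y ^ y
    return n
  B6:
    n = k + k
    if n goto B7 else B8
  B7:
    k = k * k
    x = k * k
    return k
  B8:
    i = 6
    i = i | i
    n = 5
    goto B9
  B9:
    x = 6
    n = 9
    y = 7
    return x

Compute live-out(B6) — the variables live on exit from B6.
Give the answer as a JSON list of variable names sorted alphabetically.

Answer: ["k"]

Analysis:
Per-block:
  B0 def {k,y} use ∅
  B1 def {n} use {k}
  B2 def {i,k} use ∅
  B3 def {x,y} use {y}
  B4 def {k,n} use {n}
  B5 def {n,x} use {x,y}
  B6 def {n} use {k}
  B7 def {k,x} use {k}
  B8 def {i,n} use ∅
  B9 def {n,x,y} use ∅

Liveness:
  live B0: ∅→{k,y}
  live B1: {k,y}→{k,n,y}
  live B2: ∅→∅
  live B3: {k,y}→{k,x,y}
  live B4: {n}→{k}
  live B5: {x,y}→∅
  live B6: {k}→{k}
  live B7: {k}→∅
  live B8: ∅→∅
  live B9: ∅→∅

live-out(B6) = ["k"]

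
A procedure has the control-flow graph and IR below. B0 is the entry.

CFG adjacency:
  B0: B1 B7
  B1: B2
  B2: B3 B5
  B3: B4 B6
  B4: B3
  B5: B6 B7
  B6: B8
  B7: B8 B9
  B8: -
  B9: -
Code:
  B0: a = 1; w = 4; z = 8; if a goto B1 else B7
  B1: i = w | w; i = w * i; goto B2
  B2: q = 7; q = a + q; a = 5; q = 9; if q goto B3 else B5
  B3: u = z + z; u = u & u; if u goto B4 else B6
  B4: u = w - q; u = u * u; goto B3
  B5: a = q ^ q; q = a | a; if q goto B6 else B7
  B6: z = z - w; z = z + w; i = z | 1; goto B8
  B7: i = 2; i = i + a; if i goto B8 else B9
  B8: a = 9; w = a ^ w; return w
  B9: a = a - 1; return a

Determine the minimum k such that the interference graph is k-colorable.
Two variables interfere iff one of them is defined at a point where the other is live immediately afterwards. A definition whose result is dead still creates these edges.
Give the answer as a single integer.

Answer: 4

Derivation:
Block summaries:
  B0: {a,w,z} / ∅
  B1: {i} / {w}
  B2: {a,q} / {a}
  B3: {u} / {z}
  B4: {u} / {q,w}
  B5: {a,q} / {q}
  B6: {i,z} / {w,z}
  B7: {i} / {a}
  B8: {a,w} / {w}
  B9: {a} / {a}

Live sets:
  B0: in=∅ out={a,w,z}
  B1: in={a,w,z} out={a,w,z}
  B2: in={a,w,z} out={q,w,z}
  B3: in={q,w,z} out={q,w,z}
  B4: in={q,w,z} out={q,w,z}
  B5: in={q,w,z} out={a,w,z}
  B6: in={w,z} out={w}
  B7: in={a,w} out={a,w}
  B8: in={w} out=∅
  B9: in={a} out=∅

Conflict graph:
  a↔{i,q,w,z}
  i↔{a,w,z}
  q↔{a,u,w,z}
  u↔{q,w,z}
  w↔{a,i,q,u,z}
  z↔{a,i,q,u,w}

Colouring:
  clique {a,i,w,z} ⇒ need ≥ 4
  assign a→R2 i→R3 q→R3 u→R2 w→R0 z→R1 — no edge inside a register ⇒ χ ≤ 4
  χ = 4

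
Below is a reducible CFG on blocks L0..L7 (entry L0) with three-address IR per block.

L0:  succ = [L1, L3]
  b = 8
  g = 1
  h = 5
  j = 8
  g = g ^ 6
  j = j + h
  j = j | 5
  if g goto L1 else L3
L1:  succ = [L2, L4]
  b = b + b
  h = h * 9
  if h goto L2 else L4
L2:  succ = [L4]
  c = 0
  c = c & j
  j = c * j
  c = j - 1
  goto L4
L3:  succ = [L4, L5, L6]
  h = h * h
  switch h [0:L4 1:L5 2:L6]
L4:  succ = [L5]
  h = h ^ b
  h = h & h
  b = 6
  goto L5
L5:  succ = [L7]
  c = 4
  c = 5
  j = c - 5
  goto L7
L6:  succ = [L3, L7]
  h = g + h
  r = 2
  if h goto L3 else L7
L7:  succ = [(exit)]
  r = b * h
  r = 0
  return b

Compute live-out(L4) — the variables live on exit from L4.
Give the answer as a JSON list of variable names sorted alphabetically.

Answer: ["b", "h"]

Working:
def/use:
  L0: {b,g,h,j} / ∅
  L1: {b,h} / {b,h}
  L2: {c,j} / {j}
  L3: {h} / {h}
  L4: {b,h} / {b,h}
  L5: {c,j} / ∅
  L6: {h,r} / {g,h}
  L7: {r} / {b,h}

Backward fixpoint:
  live L0: ∅→{b,g,h,j}
  live L1: {b,h,j}→{b,h,j}
  live L2: {b,h,j}→{b,h}
  live L3: {b,g,h}→{b,g,h}
  live L4: {b,h}→{b,h}
  live L5: {b,h}→{b,h}
  live L6: {b,g,h}→{b,g,h}
  live L7: {b,h}→∅

live-out(L4) = ["b", "h"]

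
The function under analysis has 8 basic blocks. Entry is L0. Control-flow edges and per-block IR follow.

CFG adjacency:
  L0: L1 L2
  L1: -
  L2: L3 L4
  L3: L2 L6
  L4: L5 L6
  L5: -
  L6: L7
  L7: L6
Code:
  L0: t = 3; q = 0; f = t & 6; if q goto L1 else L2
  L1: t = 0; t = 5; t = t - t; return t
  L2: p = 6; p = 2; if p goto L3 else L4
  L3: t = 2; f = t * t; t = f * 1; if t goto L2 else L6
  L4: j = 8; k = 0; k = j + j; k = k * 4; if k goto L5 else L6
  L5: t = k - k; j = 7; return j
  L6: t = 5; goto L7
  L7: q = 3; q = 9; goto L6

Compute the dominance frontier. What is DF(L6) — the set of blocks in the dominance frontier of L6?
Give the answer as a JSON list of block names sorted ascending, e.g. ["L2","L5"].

idom tree: L1←L0 L2←L0 L3←L2 L4←L2 L5←L4 L6←L2 L7←L6
Join-block Dom:
  L2: preds {L0,L3}: {L0} ∩ {L0,L2,L3} = {L0}; idom=L0
  L6: preds {L3,L4,L7}: {L0,L2,L3} ∩ {L0,L2,L4} ∩ {L0,L2,L6,L7} = {L0,L2}; idom=L2

DF walk-up:
  join L2 pred L0: · stop@L0
  join L2 pred L3: L3→L2 stop@L0
  join L6 pred L3: L3 stop@L2
  join L6 pred L4: L4 stop@L2
  join L6 pred L7: L7→L6 stop@L2
  L0 → ∅
  L1 → ∅
  L2 → {L2}
  L3 → {L2,L6}
  L4 → {L6}
  L5 → ∅
  L6 → {L6}
  L7 → {L6}

DF(L6) = ["L6"]

Answer: ["L6"]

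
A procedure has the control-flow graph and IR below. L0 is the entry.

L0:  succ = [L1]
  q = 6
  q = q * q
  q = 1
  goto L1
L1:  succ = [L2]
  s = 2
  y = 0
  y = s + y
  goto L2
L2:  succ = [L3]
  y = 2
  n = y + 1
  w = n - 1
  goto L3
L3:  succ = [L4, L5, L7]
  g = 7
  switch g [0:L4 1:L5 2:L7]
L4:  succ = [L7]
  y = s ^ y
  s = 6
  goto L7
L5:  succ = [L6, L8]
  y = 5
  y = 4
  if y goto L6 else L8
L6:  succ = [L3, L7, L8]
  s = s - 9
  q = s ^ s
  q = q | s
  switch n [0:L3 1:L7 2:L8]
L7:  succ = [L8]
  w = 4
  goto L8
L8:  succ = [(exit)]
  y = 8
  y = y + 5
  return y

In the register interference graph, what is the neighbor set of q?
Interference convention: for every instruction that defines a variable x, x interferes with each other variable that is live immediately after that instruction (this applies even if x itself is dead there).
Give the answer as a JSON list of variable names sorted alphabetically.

Answer: ["n", "s", "y"]

Analysis:
def/use:
  L0: {q} / ∅
  L1: {s,y} / ∅
  L2: {n,w,y} / ∅
  L3: {g} / ∅
  L4: {s,y} / {s,y}
  L5: {y} / ∅
  L6: {q,s} / {n,s}
  L7: {w} / ∅
  L8: {y} / ∅

Backward fixpoint:
  live L0: ∅→∅
  live L1: ∅→{s}
  live L2: {s}→{n,s,y}
  live L3: {n,s,y}→{n,s,y}
  live L4: {s,y}→∅
  live L5: {n,s}→{n,s,y}
  live L6: {n,s,y}→{n,s,y}
  live L7: ∅→∅
  live L8: ∅→∅

Interference:
  g↔{n,s,y}
  n↔{g,q,s,w,y}
  q↔{n,s,y}
  s↔{g,n,q,w,y}
  w↔{n,s,y}
  y↔{g,n,q,s,w}

N(q) = ["n", "s", "y"]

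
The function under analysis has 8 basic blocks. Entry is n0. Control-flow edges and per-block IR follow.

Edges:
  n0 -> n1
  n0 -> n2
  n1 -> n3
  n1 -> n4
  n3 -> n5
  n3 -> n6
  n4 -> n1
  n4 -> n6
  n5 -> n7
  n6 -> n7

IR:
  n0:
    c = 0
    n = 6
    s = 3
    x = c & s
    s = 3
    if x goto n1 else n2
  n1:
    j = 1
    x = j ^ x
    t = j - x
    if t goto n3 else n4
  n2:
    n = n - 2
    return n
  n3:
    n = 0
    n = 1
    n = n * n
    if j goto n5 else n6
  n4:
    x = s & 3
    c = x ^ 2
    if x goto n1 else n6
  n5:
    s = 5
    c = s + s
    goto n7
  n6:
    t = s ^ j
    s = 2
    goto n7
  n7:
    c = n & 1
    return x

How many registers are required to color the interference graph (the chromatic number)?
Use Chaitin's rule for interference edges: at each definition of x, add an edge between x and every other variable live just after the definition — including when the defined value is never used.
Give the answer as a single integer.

Answer: 5

Working:
def/use:
  n0: def={c,n,s,x} ue=∅
  n1: def={j,t,x} ue={x}
  n2: def={n} ue={n}
  n3: def={n} ue={j}
  n4: def={c,x} ue={s}
  n5: def={c,s} ue=∅
  n6: def={s,t} ue={j,s}
  n7: def={c} ue={n,x}

Liveness:
  live n0: ∅→{n,s,x}
  live n1: {n,s,x}→{j,n,s,x}
  live n2: {n}→∅
  live n3: {j,s,x}→{j,n,s,x}
  live n4: {j,n,s}→{j,n,s,x}
  live n5: {n,x}→{n,x}
  live n6: {j,n,s,x}→{n,x}
  live n7: {n,x}→∅

Interfere edges:
  c↔{j,n,s,x}
  j↔{c,n,s,t,x}
  n↔{c,j,s,t,x}
  s↔{c,j,n,t,x}
  t↔{j,n,s,x}
  x↔{c,j,n,s,t}

Chromatic number:
  lower bound: {c,j,n,s,x} mutually conflict ⇒ χ ≥ 5
  5-colouring: r0={j}  r1={n}  r2={s}  r3={x}  r4={c,t}
  χ = 5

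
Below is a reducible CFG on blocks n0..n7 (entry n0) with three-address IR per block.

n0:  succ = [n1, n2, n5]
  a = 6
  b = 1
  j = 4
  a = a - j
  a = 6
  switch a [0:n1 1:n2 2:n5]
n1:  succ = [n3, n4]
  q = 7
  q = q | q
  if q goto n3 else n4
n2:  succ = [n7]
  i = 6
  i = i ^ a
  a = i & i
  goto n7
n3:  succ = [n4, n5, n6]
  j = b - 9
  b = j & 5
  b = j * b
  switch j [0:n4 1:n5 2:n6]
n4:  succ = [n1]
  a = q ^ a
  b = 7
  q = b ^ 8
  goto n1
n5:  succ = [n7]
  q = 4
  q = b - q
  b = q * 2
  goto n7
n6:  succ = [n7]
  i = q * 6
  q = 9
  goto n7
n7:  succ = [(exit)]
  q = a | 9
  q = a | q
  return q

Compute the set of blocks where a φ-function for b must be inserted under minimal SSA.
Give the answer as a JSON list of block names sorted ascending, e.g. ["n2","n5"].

idom tree: n1←n0 n2←n0 n3←n1 n4←n1 n5←n0 n6←n3 n7←n0
Dom∩ at merges:
  n1: preds {n0,n4}: {n0} ∩ {n0,n1,n4} = {n0}; idom=n0
  n4: preds {n1,n3}: {n0,n1} ∩ {n0,n1,n3} = {n0,n1}; idom=n1
  n5: preds {n0,n3}: {n0} ∩ {n0,n1,n3} = {n0}; idom=n0
  n7: preds {n2,n5,n6}: {n0,n2} ∩ {n0,n5} ∩ {n0,n1,n3,n6} = {n0}; idom=n0

DF walk-up:
  n1←n0: walk · to n0
  n1←n4: walk n4→n1 to n0
  n4←n1: walk · to n1
  n4←n3: walk n3 to n1
  n5←n0: walk · to n0
  n5←n3: walk n3→n1 to n0
  n7←n2: walk n2 to n0
  n7←n5: walk n5 to n0
  n7←n6: walk n6→n3→n1 to n0
  n0 → ∅
  n1 → {n1,n5,n7}
  n2 → {n7}
  n3 → {n4,n5,n7}
  n4 → {n1}
  n5 → {n7}
  n6 → {n7}
  n7 → ∅

φ for b: defs {n0,n3,n4,n5}
  DF⁺ = {n1,n4,n5,n7}

Answer: ["n1", "n4", "n5", "n7"]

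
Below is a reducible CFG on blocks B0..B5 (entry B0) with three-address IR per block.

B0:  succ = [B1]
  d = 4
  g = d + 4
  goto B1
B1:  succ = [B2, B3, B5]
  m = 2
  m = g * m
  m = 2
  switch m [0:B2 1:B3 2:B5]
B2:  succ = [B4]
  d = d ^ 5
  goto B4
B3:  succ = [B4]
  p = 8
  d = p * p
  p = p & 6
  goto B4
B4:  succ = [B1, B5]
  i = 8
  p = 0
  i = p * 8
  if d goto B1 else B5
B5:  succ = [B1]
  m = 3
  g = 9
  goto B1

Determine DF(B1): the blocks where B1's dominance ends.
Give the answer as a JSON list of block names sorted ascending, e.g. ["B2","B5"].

Answer: ["B1"]

Working:
idom tree: B1←B0 B2←B1 B3←B1 B4←B1 B5←B1
Join-block Dom:
  B1: preds {B0,B4,B5}: {B0} ∩ {B0,B1,B4} ∩ {B0,B1,B5} = {B0}; idom=B0
  B4: preds {B2,B3}: {B0,B1,B2} ∩ {B0,B1,B3} = {B0,B1}; idom=B1
  B5: preds {B1,B4}: {B0,B1} ∩ {B0,B1,B4} = {B0,B1}; idom=B1

DF derivation:
  join B1 pred B0: · stop@B0
  join B1 pred B4: B4→B1 stop@B0
  join B1 pred B5: B5→B1 stop@B0
  join B4 pred B2: B2 stop@B1
  join B4 pred B3: B3 stop@B1
  join B5 pred B1: · stop@B1
  join B5 pred B4: B4 stop@B1
  B0 → ∅
  B1 → {B1}
  B2 → {B4}
  B3 → {B4}
  B4 → {B1,B5}
  B5 → {B1}

DF(B1) = ["B1"]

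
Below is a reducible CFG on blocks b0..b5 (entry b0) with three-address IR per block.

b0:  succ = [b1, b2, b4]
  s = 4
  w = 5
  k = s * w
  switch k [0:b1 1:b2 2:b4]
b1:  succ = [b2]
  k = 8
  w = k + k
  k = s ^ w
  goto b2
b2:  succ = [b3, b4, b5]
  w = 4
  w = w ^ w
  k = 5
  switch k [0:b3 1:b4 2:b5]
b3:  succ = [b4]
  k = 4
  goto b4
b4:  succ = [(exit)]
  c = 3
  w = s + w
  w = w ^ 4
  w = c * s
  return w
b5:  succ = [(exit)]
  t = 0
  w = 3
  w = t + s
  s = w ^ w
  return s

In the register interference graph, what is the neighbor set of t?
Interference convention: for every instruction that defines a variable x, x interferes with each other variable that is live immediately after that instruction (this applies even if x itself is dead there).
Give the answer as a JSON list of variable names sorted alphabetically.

Answer: ["s", "w"]

Analysis:
Per-block:
  b0 def {k,s,w} use ∅
  b1 def {k,w} use {s}
  b2 def {k,w} use ∅
  b3 def {k} use ∅
  b4 def {c,w} use {s,w}
  b5 def {s,t,w} use {s}

Liveness:
  b0 li=∅ lo={s,w}
  b1 li={s} lo={s}
  b2 li={s} lo={s,w}
  b3 li={s,w} lo={s,w}
  b4 li={s,w} lo=∅
  b5 li={s} lo=∅

Interfere edges:
  c: {s,w}
  k: {s,w}
  s: {c,k,t,w}
  t: {s,w}
  w: {c,k,s,t}

N(t) = ["s", "w"]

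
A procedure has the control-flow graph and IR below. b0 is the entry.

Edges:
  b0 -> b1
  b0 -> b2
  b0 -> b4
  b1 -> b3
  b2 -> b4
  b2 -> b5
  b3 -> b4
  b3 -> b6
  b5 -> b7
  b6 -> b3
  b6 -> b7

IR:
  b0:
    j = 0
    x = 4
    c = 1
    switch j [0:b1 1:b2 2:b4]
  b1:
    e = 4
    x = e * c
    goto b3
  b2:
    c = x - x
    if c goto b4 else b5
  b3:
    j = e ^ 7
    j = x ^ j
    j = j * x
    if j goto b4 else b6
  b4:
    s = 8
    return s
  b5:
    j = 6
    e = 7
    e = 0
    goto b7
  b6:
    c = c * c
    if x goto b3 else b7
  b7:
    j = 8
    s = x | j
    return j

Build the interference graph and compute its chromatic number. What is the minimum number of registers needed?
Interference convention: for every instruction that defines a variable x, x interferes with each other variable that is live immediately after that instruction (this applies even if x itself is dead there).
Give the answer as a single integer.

Answer: 4

Derivation:
def/use:
  b0: def={c,j,x} ue=∅
  b1: def={e,x} ue={c}
  b2: def={c} ue={x}
  b3: def={j} ue={e,x}
  b4: def={s} ue=∅
  b5: def={e,j} ue=∅
  b6: def={c} ue={c,x}
  b7: def={j,s} ue={x}

Backward fixpoint:
  b0: in=∅ out={c,x}
  b1: in={c} out={c,e,x}
  b2: in={x} out={x}
  b3: in={c,e,x} out={c,e,x}
  b4: in=∅ out=∅
  b5: in={x} out={x}
  b6: in={c,e,x} out={c,e,x}
  b7: in={x} out=∅

Conflict graph:
  c: {e,j,x}
  e: {c,j,x}
  j: {c,e,s,x}
  s: {j}
  x: {c,e,j}

Registers:
  lower bound: {c,e,j,x} mutually conflict ⇒ χ ≥ 4
  assign c→c1 e→c2 j→c0 s→c1 x→c3 — no edge inside a register ⇒ χ ≤ 4
  χ = 4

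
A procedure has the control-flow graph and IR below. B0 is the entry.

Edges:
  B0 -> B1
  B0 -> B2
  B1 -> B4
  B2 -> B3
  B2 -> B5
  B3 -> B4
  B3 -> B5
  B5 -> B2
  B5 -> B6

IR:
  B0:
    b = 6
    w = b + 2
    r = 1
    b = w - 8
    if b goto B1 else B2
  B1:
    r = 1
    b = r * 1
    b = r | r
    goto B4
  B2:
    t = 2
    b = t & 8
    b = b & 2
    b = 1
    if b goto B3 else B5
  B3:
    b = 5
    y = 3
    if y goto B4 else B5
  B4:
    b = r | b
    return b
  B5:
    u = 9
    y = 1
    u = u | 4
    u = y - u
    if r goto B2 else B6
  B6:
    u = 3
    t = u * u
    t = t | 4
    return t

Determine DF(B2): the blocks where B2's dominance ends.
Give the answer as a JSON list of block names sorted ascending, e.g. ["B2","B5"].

Answer: ["B2", "B4"]

Analysis:
idom tree: B1←B0 B2←B0 B3←B2 B4←B0 B5←B2 B6←B5
Dom at joins:
  B2: preds {B0,B5}: {B0} ∩ {B0,B2,B5} = {B0}; idom=B0
  B4: preds {B1,B3}: {B0,B1} ∩ {B0,B2,B3} = {B0}; idom=B0
  B5: preds {B2,B3}: {B0,B2} ∩ {B0,B2,B3} = {B0,B2}; idom=B2

DF walk-up:
  B2←B0: walk · to B0
  B2←B5: walk B5→B2 to B0
  B4←B1: walk B1 to B0
  B4←B3: walk B3→B2 to B0
  B5←B2: walk · to B2
  B5←B3: walk B3 to B2
  B0: DF=∅
  B1: DF={B4}
  B2: DF={B2,B4}
  B3: DF={B4,B5}
  B4: DF=∅
  B5: DF={B2}
  B6: DF=∅

DF(B2) = ["B2", "B4"]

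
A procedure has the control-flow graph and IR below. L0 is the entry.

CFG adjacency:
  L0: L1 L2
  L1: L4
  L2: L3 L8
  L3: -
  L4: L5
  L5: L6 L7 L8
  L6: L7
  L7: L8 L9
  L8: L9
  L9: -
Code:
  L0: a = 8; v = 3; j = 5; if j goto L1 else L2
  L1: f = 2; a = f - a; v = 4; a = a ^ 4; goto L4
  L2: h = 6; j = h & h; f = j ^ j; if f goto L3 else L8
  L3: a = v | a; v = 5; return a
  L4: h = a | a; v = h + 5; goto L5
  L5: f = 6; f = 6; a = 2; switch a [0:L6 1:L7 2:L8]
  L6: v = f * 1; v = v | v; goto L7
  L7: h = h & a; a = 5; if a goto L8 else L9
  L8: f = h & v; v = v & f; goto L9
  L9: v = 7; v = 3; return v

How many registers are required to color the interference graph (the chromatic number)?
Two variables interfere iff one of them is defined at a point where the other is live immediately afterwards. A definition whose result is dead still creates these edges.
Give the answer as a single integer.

Answer: 4

Derivation:
def/use:
  L0 def {a,j,v} use ∅
  L1 def {a,f,v} use {a}
  L2 def {f,h,j} use ∅
  L3 def {a,v} use {a,v}
  L4 def {h,v} use {a}
  L5 def {a,f} use ∅
  L6 def {v} use {f}
  L7 def {a,h} use {a,h}
  L8 def {f,v} use {h,v}
  L9 def {v} use ∅

Live sets:
  live L0: ∅→{a,v}
  live L1: {a}→{a}
  live L2: {a,v}→{a,h,v}
  live L3: {a,v}→∅
  live L4: {a}→{h,v}
  live L5: {h,v}→{a,f,h,v}
  live L6: {a,f,h}→{a,h,v}
  live L7: {a,h,v}→{h,v}
  live L8: {h,v}→∅
  live L9: ∅→∅

Interference:
  a: {f,h,j,v}
  f: {a,h,v}
  h: {a,f,j,v}
  j: {a,h,v}
  v: {a,f,h,j}

Registers:
  lower bound: {a,f,h,v} mutually conflict ⇒ χ ≥ 4
  4-colouring: c0={a}  c1={h}  c2={v}  c3={f,j}
  χ = 4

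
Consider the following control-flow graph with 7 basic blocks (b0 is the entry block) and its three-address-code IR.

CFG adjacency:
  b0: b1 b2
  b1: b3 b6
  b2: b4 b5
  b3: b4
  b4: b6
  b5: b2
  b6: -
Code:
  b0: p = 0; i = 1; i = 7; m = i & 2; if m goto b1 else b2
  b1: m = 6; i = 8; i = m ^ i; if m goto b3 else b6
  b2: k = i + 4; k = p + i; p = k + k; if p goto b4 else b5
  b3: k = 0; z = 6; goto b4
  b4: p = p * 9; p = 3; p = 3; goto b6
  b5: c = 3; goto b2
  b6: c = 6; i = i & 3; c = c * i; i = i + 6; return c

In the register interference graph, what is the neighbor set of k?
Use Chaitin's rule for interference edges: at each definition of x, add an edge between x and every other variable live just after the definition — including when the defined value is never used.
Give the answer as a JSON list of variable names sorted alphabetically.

Block summaries:
  b0 def {i,m,p} use ∅
  b1 def {i,m} use ∅
  b2 def {k,p} use {i,p}
  b3 def {k,z} use ∅
  b4 def {p} use {p}
  b5 def {c} use ∅
  b6 def {c,i} use {i}

Liveness:
  b0 li=∅ lo={i,p}
  b1 li={p} lo={i,p}
  b2 li={i,p} lo={i,p}
  b3 li={i,p} lo={i,p}
  b4 li={i,p} lo={i}
  b5 li={i,p} lo={i,p}
  b6 li={i} lo=∅

Conflict graph:
  c↔{i,p}
  i↔{c,k,m,p,z}
  k↔{i,p}
  m↔{i,p}
  p↔{c,i,k,m,z}
  z↔{i,p}

N(k) = ["i", "p"]

Answer: ["i", "p"]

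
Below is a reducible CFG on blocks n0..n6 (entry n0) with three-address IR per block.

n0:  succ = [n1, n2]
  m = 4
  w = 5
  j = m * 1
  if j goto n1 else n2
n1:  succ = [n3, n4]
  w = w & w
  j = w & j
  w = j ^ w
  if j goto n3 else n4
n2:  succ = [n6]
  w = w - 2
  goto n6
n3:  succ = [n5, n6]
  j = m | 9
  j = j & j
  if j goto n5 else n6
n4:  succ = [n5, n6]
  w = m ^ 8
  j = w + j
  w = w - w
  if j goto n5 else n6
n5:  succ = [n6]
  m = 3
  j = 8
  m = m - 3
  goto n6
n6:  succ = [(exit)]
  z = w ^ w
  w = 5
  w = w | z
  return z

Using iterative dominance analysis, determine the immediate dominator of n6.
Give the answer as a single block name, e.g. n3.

idom tree: n1←n0 n2←n0 n3←n1 n4←n1 n5←n1 n6←n0
Dom at joins:
  n5: preds {n3,n4}: {n0,n1,n3} ∩ {n0,n1,n4} = {n0,n1}; idom=n1
  n6: preds {n2,n3,n4,n5}: {n0,n2} ∩ {n0,n1,n3} ∩ {n0,n1,n4} ∩ {n0,n1,n5} = {n0}; idom=n0

idom(n6) = n0

Answer: n0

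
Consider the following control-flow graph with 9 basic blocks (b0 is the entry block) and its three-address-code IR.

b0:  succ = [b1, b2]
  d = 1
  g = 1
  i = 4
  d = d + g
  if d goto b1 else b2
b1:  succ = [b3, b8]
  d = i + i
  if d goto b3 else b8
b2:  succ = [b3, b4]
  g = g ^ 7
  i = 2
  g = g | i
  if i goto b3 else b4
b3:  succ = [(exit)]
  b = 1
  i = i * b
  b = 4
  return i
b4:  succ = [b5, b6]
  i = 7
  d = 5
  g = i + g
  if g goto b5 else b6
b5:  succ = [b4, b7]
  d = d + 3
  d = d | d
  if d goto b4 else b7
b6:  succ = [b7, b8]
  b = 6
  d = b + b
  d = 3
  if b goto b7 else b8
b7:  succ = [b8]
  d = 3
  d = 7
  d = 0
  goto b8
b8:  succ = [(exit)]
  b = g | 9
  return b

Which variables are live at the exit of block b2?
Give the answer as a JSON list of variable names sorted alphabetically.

Answer: ["g", "i"]

Derivation:
Block summaries:
  b0 def {d,g,i} use ∅
  b1 def {d} use {i}
  b2 def {g,i} use {g}
  b3 def {b,i} use {i}
  b4 def {d,g,i} use {g}
  b5 def {d} use {d}
  b6 def {b,d} use ∅
  b7 def {d} use ∅
  b8 def {b} use {g}

Live sets:
  b0: in=∅ out={g,i}
  b1: in={g,i} out={g,i}
  b2: in={g} out={g,i}
  b3: in={i} out=∅
  b4: in={g} out={d,g}
  b5: in={d,g} out={g}
  b6: in={g} out={g}
  b7: in={g} out={g}
  b8: in={g} out=∅

live-out(b2) = ["g", "i"]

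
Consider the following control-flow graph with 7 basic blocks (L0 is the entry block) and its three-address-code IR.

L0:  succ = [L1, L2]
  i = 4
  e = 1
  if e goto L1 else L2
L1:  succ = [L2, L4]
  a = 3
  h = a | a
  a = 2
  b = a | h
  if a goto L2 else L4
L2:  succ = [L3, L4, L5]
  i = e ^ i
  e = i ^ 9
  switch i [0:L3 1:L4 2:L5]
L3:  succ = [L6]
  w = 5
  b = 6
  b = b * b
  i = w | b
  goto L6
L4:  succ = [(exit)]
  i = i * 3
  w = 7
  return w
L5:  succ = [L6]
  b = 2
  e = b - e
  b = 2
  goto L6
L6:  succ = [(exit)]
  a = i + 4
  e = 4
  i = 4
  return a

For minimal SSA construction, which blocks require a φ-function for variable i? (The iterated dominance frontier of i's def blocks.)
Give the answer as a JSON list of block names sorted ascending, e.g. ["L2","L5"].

idom tree: L1←L0 L2←L0 L3←L2 L4←L0 L5←L2 L6←L2
Dom∩ at merges:
  L2: preds {L0,L1}: {L0} ∩ {L0,L1} = {L0}; idom=L0
  L4: preds {L1,L2}: {L0,L1} ∩ {L0,L2} = {L0}; idom=L0
  L6: preds {L3,L5}: {L0,L2,L3} ∩ {L0,L2,L5} = {L0,L2}; idom=L2

DF walk-up:
  join L2 pred L0: · stop@L0
  join L2 pred L1: L1 stop@L0
  join L4 pred L1: L1 stop@L0
  join L4 pred L2: L2 stop@L0
  join L6 pred L3: L3 stop@L2
  join L6 pred L5: L5 stop@L2
  L0: DF=∅
  L1: DF={L2,L4}
  L2: DF={L4}
  L3: DF={L6}
  L4: DF=∅
  L5: DF={L6}
  L6: DF=∅

φ for i: defs {L0,L2,L3,L4,L6}
  DF⁺ = {L4,L6}

Answer: ["L4", "L6"]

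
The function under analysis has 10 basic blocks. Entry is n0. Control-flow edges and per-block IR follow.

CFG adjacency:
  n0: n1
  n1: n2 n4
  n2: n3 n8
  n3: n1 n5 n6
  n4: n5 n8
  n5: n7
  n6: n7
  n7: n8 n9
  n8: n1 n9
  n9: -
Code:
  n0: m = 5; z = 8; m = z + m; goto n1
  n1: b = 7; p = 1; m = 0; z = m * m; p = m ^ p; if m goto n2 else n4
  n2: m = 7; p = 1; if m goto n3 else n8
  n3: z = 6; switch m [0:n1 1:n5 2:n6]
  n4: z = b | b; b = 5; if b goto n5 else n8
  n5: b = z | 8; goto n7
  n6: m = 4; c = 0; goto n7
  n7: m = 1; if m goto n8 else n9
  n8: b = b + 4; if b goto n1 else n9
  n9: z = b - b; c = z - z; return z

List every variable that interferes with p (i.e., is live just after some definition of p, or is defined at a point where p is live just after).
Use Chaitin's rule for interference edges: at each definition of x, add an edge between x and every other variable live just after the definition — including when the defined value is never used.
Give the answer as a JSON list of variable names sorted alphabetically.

def/use:
  n0 def {m,z} use ∅
  n1 def {b,m,p,z} use ∅
  n2 def {m,p} use ∅
  n3 def {z} use {m}
  n4 def {b,z} use {b}
  n5 def {b} use {z}
  n6 def {c,m} use ∅
  n7 def {m} use ∅
  n8 def {b} use {b}
  n9 def {c,z} use {b}

Liveness:
  n0: in=∅ out=∅
  n1: in=∅ out={b}
  n2: in={b} out={b,m}
  n3: in={b,m} out={b,z}
  n4: in={b} out={b,z}
  n5: in={z} out={b}
  n6: in={b} out={b}
  n7: in={b} out={b}
  n8: in={b} out={b}
  n9: in={b} out=∅

Interference:
  b: {c,m,p,z}
  c: {b,z}
  m: {b,p,z}
  p: {b,m,z}
  z: {b,c,m,p}

N(p) = ["b", "m", "z"]

Answer: ["b", "m", "z"]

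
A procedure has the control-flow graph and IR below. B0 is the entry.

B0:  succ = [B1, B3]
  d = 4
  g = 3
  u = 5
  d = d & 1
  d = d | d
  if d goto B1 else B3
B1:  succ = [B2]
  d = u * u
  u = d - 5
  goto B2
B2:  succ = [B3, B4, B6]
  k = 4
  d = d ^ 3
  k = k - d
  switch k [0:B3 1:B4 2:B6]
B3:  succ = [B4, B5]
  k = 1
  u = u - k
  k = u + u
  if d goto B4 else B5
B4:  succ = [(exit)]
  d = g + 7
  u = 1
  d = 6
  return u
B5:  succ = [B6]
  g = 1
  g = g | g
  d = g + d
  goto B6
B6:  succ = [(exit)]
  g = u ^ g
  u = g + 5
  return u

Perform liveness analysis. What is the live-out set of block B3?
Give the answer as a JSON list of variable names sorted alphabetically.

Answer: ["d", "g", "u"]

Derivation:
Block summaries:
  B0: def={d,g,u} ue=∅
  B1: def={d,u} ue={u}
  B2: def={d,k} ue={d}
  B3: def={k,u} ue={d,u}
  B4: def={d,u} ue={g}
  B5: def={d,g} ue={d}
  B6: def={g,u} ue={g,u}

Live sets:
  B0 li=∅ lo={d,g,u}
  B1 li={g,u} lo={d,g,u}
  B2 li={d,g,u} lo={d,g,u}
  B3 li={d,g,u} lo={d,g,u}
  B4 li={g} lo=∅
  B5 li={d,u} lo={g,u}
  B6 li={g,u} lo=∅

live-out(B3) = ["d", "g", "u"]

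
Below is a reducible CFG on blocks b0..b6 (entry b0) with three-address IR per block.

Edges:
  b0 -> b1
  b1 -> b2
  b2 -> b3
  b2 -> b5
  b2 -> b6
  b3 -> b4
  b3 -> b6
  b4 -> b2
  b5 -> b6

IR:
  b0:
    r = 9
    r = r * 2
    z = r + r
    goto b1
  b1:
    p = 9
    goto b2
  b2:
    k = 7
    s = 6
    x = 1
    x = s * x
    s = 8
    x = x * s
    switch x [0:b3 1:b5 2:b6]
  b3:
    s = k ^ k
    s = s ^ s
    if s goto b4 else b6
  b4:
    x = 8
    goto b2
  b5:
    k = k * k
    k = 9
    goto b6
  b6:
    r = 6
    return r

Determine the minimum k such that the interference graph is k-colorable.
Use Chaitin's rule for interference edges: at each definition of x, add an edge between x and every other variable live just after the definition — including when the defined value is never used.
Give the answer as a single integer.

Per-block:
  b0: def={r,z} ue=∅
  b1: def={p} ue=∅
  b2: def={k,s,x} ue=∅
  b3: def={s} ue={k}
  b4: def={x} ue=∅
  b5: def={k} ue={k}
  b6: def={r} ue=∅

Backward fixpoint:
  b0 li=∅ lo=∅
  b1 li=∅ lo=∅
  b2 li=∅ lo={k}
  b3 li={k} lo=∅
  b4 li=∅ lo=∅
  b5 li={k} lo=∅
  b6 li=∅ lo=∅

Conflict graph:
  k — {s,x}
  p — ∅
  r — ∅
  s — {k,x}
  x — {k,s}
  z — ∅

Colouring:
  {k,s,x} pairwise interfere (3-clique) ⇒ χ ≥ 3
  assign k→c0 p→c0 r→c0 s→c1 x→c2 z→c0 — no edge inside a register ⇒ χ ≤ 3
  χ = 3

Answer: 3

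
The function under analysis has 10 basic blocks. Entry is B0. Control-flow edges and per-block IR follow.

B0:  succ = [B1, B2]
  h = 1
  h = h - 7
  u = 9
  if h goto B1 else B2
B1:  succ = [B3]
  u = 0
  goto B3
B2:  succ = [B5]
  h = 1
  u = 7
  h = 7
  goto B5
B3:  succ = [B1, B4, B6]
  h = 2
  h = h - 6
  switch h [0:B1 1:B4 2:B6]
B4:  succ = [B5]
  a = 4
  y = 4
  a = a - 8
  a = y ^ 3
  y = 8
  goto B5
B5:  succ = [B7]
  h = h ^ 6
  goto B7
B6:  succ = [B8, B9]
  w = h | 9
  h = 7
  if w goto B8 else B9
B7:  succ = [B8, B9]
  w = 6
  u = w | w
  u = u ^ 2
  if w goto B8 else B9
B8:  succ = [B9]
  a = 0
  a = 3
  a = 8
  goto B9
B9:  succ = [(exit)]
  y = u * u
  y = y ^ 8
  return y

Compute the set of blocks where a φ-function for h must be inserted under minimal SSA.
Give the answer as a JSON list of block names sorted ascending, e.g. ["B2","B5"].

Answer: ["B1", "B5", "B8", "B9"]

Analysis:
idom tree: B1←B0 B2←B0 B3←B1 B4←B3 B5←B0 B6←B3 B7←B5 B8←B0 B9←B0
Join-block Dom:
  B1: preds {B0,B3}: {B0} ∩ {B0,B1,B3} = {B0}; idom=B0
  B5: preds {B2,B4}: {B0,B2} ∩ {B0,B1,B3,B4} = {B0}; idom=B0
  B8: preds {B6,B7}: {B0,B1,B3,B6} ∩ {B0,B5,B7} = {B0}; idom=B0
  B9: preds {B6,B7,B8}: {B0,B1,B3,B6} ∩ {B0,B5,B7} ∩ {B0,B8} = {B0}; idom=B0

Frontier:
  B1←B0: walk · to B0
  B1←B3: walk B3→B1 to B0
  B5←B2: walk B2 to B0
  B5←B4: walk B4→B3→B1 to B0
  B8←B6: walk B6→B3→B1 to B0
  B8←B7: walk B7→B5 to B0
  B9←B6: walk B6→B3→B1 to B0
  B9←B7: walk B7→B5 to B0
  B9←B8: walk B8 to B0
  B0 → ∅
  B1 → {B1,B5,B8,B9}
  B2 → {B5}
  B3 → {B1,B5,B8,B9}
  B4 → {B5}
  B5 → {B8,B9}
  B6 → {B8,B9}
  B7 → {B8,B9}
  B8 → {B9}
  B9 → ∅

φ for h: defs {B0,B2,B3,B5,B6}
  DF⁺ = {B1,B5,B8,B9}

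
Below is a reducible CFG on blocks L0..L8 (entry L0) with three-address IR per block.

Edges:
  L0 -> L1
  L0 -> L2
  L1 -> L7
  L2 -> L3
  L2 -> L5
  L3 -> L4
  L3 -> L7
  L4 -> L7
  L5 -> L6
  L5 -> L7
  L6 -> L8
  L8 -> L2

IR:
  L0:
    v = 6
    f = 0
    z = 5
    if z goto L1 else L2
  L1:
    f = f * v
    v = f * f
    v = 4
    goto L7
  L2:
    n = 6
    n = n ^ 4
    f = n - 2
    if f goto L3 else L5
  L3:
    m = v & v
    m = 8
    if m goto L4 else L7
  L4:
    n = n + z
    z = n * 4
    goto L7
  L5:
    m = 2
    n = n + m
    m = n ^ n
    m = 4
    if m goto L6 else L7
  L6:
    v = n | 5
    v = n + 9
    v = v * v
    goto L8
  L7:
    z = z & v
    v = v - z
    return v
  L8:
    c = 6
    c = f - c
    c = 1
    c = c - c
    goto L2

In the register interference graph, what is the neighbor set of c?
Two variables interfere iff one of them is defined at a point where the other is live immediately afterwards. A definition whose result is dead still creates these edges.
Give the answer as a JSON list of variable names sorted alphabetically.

Per-block:
  L0 def {f,v,z} use ∅
  L1 def {f,v} use {f,v}
  L2 def {f,n} use ∅
  L3 def {m} use {v}
  L4 def {n,z} use {n,z}
  L5 def {m,n} use {n}
  L6 def {v} use {n}
  L7 def {v,z} use {v,z}
  L8 def {c} use {f}

Backward fixpoint:
  L0: in=∅ out={f,v,z}
  L1: in={f,v,z} out={v,z}
  L2: in={v,z} out={f,n,v,z}
  L3: in={n,v,z} out={n,v,z}
  L4: in={n,v,z} out={v,z}
  L5: in={f,n,v,z} out={f,n,v,z}
  L6: in={f,n,z} out={f,v,z}
  L7: in={v,z} out=∅
  L8: in={f,v,z} out={v,z}

Interfere edges:
  c — {f,v,z}
  f — {c,m,n,v,z}
  m — {f,n,v,z}
  n — {f,m,v,z}
  v — {c,f,m,n,z}
  z — {c,f,m,n,v}

N(c) = ["f", "v", "z"]

Answer: ["f", "v", "z"]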